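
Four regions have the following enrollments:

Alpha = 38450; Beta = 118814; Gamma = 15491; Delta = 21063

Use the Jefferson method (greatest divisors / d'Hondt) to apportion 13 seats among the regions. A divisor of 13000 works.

Alpha 2, Beta 9, Gamma 1, Delta 1

With modified divisor 13000: modified quotas Alpha 2.958, Beta 9.140, Gamma 1.192, Delta 1.620.
Rounding down: Alpha 2, Beta 9, Gamma 1, Delta 1 (total 13).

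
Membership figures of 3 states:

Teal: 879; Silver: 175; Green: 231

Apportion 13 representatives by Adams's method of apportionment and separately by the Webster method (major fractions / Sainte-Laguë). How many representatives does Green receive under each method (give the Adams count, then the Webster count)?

3 and 2

Adams: Teal 8, Silver 2, Green 3.
Webster: Teal 9, Silver 2, Green 2.
Green gets 3 under Adams and 2 under Webster.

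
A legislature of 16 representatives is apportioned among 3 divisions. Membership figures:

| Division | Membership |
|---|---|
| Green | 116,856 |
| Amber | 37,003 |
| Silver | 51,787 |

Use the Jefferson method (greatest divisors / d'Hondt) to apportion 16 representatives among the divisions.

Standard divisor 205646/16 ≈ 12852.875; standard quotas: Green 9.092, Amber 2.879, Silver 4.029.
Rounding down gives 9, 2, 4 = 15 seats, so the divisor must be adjusted.
With modified divisor 12000: modified quotas Green 9.738, Amber 3.084, Silver 4.316.
Rounding down: Green 9, Amber 3, Silver 4 (total 16).

Green=9, Amber=3, Silver=4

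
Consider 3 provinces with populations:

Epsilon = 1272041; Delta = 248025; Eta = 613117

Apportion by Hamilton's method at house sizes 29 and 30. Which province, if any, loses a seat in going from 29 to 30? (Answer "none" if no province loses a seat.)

At 29 seats: Epsilon 17, Delta 4, Eta 8.
At 30 seats: Epsilon 18, Delta 3, Eta 9.
Delta drops from 4 to 3.

Delta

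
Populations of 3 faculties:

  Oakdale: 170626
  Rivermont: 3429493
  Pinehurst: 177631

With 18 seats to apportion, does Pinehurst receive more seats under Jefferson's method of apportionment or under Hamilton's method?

Jefferson: Oakdale 0, Rivermont 18, Pinehurst 0.
Hamilton: Oakdale 1, Rivermont 16, Pinehurst 1.
Pinehurst gets 0 under Jefferson and 1 under Hamilton.

Hamilton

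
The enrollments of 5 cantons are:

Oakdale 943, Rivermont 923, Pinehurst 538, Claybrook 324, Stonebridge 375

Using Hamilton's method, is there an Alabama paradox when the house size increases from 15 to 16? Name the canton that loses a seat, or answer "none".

At 15 seats: Oakdale 4, Rivermont 4, Pinehurst 3, Claybrook 2, Stonebridge 2.
At 16 seats: Oakdale 5, Rivermont 5, Pinehurst 3, Claybrook 1, Stonebridge 2.
Claybrook drops from 2 to 1.

Claybrook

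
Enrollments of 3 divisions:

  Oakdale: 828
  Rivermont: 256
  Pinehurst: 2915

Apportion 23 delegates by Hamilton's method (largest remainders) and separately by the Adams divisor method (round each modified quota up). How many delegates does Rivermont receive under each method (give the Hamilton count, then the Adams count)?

1 and 2

Hamilton: Oakdale 5, Rivermont 1, Pinehurst 17.
Adams: Oakdale 5, Rivermont 2, Pinehurst 16.
Rivermont gets 1 under Hamilton and 2 under Adams.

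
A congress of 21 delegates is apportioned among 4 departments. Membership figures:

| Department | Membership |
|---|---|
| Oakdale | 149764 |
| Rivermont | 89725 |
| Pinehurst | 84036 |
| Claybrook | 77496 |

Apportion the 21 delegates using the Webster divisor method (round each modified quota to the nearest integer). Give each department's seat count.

Standard divisor 401021/21 ≈ 19096.238; standard quotas: Oakdale 7.843, Rivermont 4.699, Pinehurst 4.401, Claybrook 4.058.
Rounding to the nearest integer gives Oakdale 8, Rivermont 5, Pinehurst 4, Claybrook 4 — total 21, matching the house size, so no adjustment is needed.

Oakdale: 8; Rivermont: 5; Pinehurst: 4; Claybrook: 4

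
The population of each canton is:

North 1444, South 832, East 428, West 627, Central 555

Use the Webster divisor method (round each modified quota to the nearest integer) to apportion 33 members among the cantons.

North 12, South 7, East 4, West 5, Central 5

Standard divisor 3886/33 ≈ 117.758; standard quotas: North 12.262, South 7.065, East 3.635, West 5.324, Central 4.713.
Rounding to the nearest integer gives North 12, South 7, East 4, West 5, Central 5 — total 33, matching the house size, so no adjustment is needed.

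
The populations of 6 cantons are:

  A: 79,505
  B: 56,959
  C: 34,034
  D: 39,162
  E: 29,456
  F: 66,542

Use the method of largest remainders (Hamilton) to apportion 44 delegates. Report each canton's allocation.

A 11, B 8, C 5, D 6, E 4, F 10

The standard divisor is 305658/44 ≈ 6946.773.
Standard quotas: A 11.4449, B 8.1993, C 4.8993, D 5.6374, E 4.2402, F 9.5788.
Lower quotas: A 11, B 8, C 4, D 5, E 4, F 9 (sum 41, leaving 3 seats).
Remainders in descending order: C 0.8993, D 0.6374, F 0.5788, A 0.4449, E 0.2402, B 0.1993.
The surplus seats go to C, D, F.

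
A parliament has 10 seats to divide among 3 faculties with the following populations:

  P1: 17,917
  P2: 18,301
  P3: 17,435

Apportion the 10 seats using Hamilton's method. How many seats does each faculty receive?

P1=3, P2=4, P3=3

The standard divisor is 53653/10 ≈ 5365.3.
Standard quotas: P1 3.3394, P2 3.4110, P3 3.2496.
Lower quotas: P1 3, P2 3, P3 3 (sum 9, leaving 1 seat).
Remainders in descending order: P2 0.4110, P1 0.3394, P3 0.2496.
Largest remainder: P2 receives the extra seat.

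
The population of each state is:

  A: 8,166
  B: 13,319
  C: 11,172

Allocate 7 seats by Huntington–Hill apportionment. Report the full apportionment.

A 2; B 3; C 2

With divisor 4999: modified quotas A 1.634, B 2.664, C 2.235.
Geometric-mean thresholds: A √(1·2)=1.414, B √(2·3)=2.449, C √(2·3)=2.449.
Each quota rounded against its threshold gives A 2, B 3, C 2 (total 7).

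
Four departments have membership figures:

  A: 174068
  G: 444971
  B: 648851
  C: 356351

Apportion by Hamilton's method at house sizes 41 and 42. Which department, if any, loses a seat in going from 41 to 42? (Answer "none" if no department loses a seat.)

A

At 41 seats: A 5, G 11, B 16, C 9.
At 42 seats: A 4, G 12, B 17, C 9.
A drops from 5 to 4.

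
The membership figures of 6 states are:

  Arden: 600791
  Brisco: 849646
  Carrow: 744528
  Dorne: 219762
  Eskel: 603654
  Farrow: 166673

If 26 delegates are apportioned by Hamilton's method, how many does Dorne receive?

Total 3185054; standard divisor 3185054/26 ≈ 122502.077.
Standard quotas: Arden 4.9043, Brisco 6.9358, Carrow 6.0777, Dorne 1.7939, Eskel 4.9277, Farrow 1.3606.
Lower quotas: Arden 4, Brisco 6, Carrow 6, Dorne 1, Eskel 4, Farrow 1 (sum 22, leaving 4 seats).
Remainders in descending order: Brisco 0.9358, Eskel 0.9277, Arden 0.9043, Dorne 0.7939, Farrow 0.3606, Carrow 0.0777.
Largest remainders: Brisco, Eskel, Arden, Dorne receive the extra seats.
Dorne receives 2.

2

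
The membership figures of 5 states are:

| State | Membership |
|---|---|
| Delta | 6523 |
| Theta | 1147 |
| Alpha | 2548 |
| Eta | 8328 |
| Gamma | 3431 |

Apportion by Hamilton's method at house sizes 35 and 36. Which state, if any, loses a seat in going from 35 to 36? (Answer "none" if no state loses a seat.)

Gamma

At 35 seats: Delta 10, Theta 2, Alpha 4, Eta 13, Gamma 6.
At 36 seats: Delta 11, Theta 2, Alpha 4, Eta 14, Gamma 5.
Gamma drops from 6 to 5.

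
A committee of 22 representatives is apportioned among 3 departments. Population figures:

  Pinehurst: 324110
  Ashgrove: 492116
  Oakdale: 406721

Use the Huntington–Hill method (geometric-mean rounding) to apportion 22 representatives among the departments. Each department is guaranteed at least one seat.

Pinehurst 6, Ashgrove 9, Oakdale 7

With divisor 56173: modified quotas Pinehurst 5.770, Ashgrove 8.761, Oakdale 7.241.
Geometric-mean thresholds: Pinehurst √(5·6)=5.477, Ashgrove √(8·9)=8.485, Oakdale √(7·8)=7.483.
Each quota rounded against its threshold gives Pinehurst 6, Ashgrove 9, Oakdale 7 (total 22).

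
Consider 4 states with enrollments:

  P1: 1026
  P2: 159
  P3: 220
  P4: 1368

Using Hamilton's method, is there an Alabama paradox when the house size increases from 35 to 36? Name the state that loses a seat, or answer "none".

At 35 seats: P1 13, P2 2, P3 3, P4 17.
At 36 seats: P1 13, P2 2, P3 3, P4 18.
No state's allocation decreased.

none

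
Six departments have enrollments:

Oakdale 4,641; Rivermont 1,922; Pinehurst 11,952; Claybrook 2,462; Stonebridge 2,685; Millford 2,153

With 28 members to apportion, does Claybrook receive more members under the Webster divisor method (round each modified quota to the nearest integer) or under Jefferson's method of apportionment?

Webster: Oakdale 5, Rivermont 2, Pinehurst 13, Claybrook 3, Stonebridge 3, Millford 2.
Jefferson: Oakdale 5, Rivermont 2, Pinehurst 14, Claybrook 2, Stonebridge 3, Millford 2.
Claybrook gets 3 under Webster and 2 under Jefferson.

Webster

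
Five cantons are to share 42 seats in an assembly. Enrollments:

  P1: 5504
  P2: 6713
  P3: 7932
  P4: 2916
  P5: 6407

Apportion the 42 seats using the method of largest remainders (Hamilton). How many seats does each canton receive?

Total 29472; standard divisor 29472/42 ≈ 701.714.
Standard quotas: P1 7.8436, P2 9.5666, P3 11.3037, P4 4.1555, P5 9.1305.
Lower quotas: P1 7, P2 9, P3 11, P4 4, P5 9 (sum 40, leaving 2 seats).
Remainders in descending order: P1 0.8436, P2 0.5666, P3 0.3037, P4 0.1555, P5 0.1305.
Largest remainders: P1, P2 receive the extra seats.

P1: 8, P2: 10, P3: 11, P4: 4, P5: 9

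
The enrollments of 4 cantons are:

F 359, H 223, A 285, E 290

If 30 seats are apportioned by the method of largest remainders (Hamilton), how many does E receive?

8

Total 1157; standard divisor 1157/30 ≈ 38.567.
Standard quotas: F 9.309, H 5.782, A 7.390, E 7.519.
Lower quotas: F 9, H 5, A 7, E 7 (sum 28, leaving 2 seats).
Remainders in descending order: H 0.782, E 0.519, A 0.390, F 0.309.
Largest remainders: H, E receive the extra seats.
E receives 8.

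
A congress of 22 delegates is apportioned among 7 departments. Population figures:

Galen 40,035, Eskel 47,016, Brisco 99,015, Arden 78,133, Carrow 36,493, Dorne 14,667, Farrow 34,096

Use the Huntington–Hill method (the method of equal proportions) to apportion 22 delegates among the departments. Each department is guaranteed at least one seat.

With divisor 15811: modified quotas Galen 2.532, Eskel 2.974, Brisco 6.262, Arden 4.942, Carrow 2.308, Dorne 0.928, Farrow 2.156.
Geometric-mean thresholds: Galen √(2·3)=2.449, Eskel √(2·3)=2.449, Brisco √(6·7)=6.481, Arden √(4·5)=4.472, Carrow √(2·3)=2.449, Dorne (min 1), Farrow √(2·3)=2.449.
Each quota rounded against its threshold gives Galen 3, Eskel 3, Brisco 6, Arden 5, Carrow 2, Dorne 1, Farrow 2 (total 22).

Galen=3, Eskel=3, Brisco=6, Arden=5, Carrow=2, Dorne=1, Farrow=2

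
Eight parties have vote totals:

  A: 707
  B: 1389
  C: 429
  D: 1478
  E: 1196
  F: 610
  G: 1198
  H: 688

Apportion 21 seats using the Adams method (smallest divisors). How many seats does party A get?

Standard divisor 7695/21 ≈ 366.429; standard quotas: A 1.929, B 3.791, C 1.171, D 4.034, E 3.264, F 1.665, G 3.269, H 1.878.
Rounding up gives 2, 4, 2, 5, 4, 2, 4, 2 = 25 seats, so the divisor must be adjusted.
With modified divisor 450: modified quotas A 1.571, B 3.087, C 0.953, D 3.284, E 2.658, F 1.356, G 2.662, H 1.529.
Rounding up: A 2, B 4, C 1, D 4, E 3, F 2, G 3, H 2 (total 21).
A receives 2.

2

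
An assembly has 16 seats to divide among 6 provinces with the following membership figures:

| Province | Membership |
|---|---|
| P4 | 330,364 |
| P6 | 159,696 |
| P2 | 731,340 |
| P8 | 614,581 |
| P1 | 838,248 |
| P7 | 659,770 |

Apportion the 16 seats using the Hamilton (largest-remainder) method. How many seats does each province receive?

Standard divisor: 3333999 ÷ 16 ≈ 208374.938.
Standard quotas: P4 1.5854, P6 0.7664, P2 3.5097, P8 2.9494, P1 4.0228, P7 3.1663.
Lower quotas: P4 1, P6 0, P2 3, P8 2, P1 4, P7 3 (sum 13, leaving 3 seats).
Remainders in descending order: P8 0.9494, P6 0.7664, P4 0.5854, P2 0.5097, P7 0.1663, P1 0.0228.
Largest remainders: P8, P6, P4 receive the extra seats.

P4=2, P6=1, P2=3, P8=3, P1=4, P7=3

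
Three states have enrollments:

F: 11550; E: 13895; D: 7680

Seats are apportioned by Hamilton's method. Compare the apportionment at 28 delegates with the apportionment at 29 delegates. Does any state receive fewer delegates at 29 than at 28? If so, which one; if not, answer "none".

none

At 28 seats: F 10, E 12, D 6.
At 29 seats: F 10, E 12, D 7.
No state's allocation decreased.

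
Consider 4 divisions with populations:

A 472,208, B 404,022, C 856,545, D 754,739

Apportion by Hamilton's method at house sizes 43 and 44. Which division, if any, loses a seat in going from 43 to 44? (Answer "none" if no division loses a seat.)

At 43 seats: A 8, B 7, C 15, D 13.
At 44 seats: A 9, B 7, C 15, D 13.
No division's allocation decreased.

none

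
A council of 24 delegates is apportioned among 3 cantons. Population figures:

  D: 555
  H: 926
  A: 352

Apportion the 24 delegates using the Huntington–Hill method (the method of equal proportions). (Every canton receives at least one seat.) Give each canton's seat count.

With divisor 76: modified quotas D 7.303, H 12.184, A 4.632.
Geometric-mean thresholds: D √(7·8)=7.483, H √(12·13)=12.490, A √(4·5)=4.472.
Each quota rounded against its threshold gives D 7, H 12, A 5 (total 24).

D 7; H 12; A 5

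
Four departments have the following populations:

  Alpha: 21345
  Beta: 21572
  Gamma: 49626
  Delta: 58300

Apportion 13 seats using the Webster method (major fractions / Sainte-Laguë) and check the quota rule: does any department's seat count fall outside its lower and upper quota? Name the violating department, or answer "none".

Standard quotas: Alpha 1.840, Beta 1.859, Gamma 4.277, Delta 5.024.
Webster allocation: Alpha 2, Beta 2, Gamma 4, Delta 5.
Every allocation lies between the lower and upper quota.

none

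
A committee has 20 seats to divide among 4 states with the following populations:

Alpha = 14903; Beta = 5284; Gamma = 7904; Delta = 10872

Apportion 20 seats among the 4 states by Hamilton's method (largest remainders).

Alpha 8, Beta 3, Gamma 4, Delta 5

Standard divisor: 38963 ÷ 20 ≈ 1948.15.
Standard quotas: Alpha 7.6498, Beta 2.7123, Gamma 4.0572, Delta 5.5807.
Lower quotas: Alpha 7, Beta 2, Gamma 4, Delta 5 (sum 18, leaving 2 seats).
Remainders in descending order: Beta 0.7123, Alpha 0.6498, Delta 0.5807, Gamma 0.0572.
The surplus seats go to Beta, Alpha.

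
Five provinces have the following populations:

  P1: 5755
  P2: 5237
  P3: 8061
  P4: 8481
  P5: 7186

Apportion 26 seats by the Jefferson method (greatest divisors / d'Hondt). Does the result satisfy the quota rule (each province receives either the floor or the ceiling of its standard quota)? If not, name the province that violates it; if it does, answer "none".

none

Standard quotas: P1 4.310, P2 3.922, P3 6.036, P4 6.351, P5 5.381.
Jefferson allocation: P1 4, P2 4, P3 6, P4 7, P5 5.
Every allocation lies between the lower and upper quota.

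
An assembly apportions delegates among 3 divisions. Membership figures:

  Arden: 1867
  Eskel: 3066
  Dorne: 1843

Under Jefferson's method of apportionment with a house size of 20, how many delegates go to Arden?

Standard divisor 6776/20 ≈ 338.8; standard quotas: Arden 5.511, Eskel 9.050, Dorne 5.440.
Rounding down gives 5, 9, 5 = 19 seats, so the divisor must be adjusted.
With modified divisor 310: modified quotas Arden 6.023, Eskel 9.890, Dorne 5.945.
Rounding down: Arden 6, Eskel 9, Dorne 5 (total 20).
Arden receives 6.

6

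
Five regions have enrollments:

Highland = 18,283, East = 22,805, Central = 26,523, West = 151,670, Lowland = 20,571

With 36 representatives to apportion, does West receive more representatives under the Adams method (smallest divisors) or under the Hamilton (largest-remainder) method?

Adams: Highland 3, East 4, Central 4, West 22, Lowland 3.
Hamilton: Highland 3, East 3, Central 4, West 23, Lowland 3.
West gets 22 under Adams and 23 under Hamilton.

Hamilton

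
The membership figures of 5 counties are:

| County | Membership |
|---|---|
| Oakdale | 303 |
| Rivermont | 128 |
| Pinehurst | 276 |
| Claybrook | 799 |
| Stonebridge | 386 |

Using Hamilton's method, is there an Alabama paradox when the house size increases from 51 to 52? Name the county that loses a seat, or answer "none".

At 51 seats: Oakdale 8, Rivermont 4, Pinehurst 7, Claybrook 22, Stonebridge 10.
At 52 seats: Oakdale 8, Rivermont 3, Pinehurst 8, Claybrook 22, Stonebridge 11.
Rivermont drops from 4 to 3.

Rivermont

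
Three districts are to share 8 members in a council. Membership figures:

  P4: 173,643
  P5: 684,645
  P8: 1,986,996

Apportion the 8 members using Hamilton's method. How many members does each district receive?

Total 2845284; standard divisor 2845284/8 ≈ 355660.5.
Standard quotas: P4 0.4882, P5 1.9250, P8 5.5868.
Lower quotas: P4 0, P5 1, P8 5 (sum 6, leaving 2 seats).
Remainders in descending order: P5 0.9250, P8 0.5868, P4 0.4882.
Largest remainders: P5, P8 receive the extra seats.

P4=0, P5=2, P8=6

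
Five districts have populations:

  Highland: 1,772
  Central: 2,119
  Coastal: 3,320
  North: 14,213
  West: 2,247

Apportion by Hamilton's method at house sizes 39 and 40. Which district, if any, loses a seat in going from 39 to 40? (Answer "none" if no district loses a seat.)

Central

At 39 seats: Highland 3, Central 4, Coastal 5, North 23, West 4.
At 40 seats: Highland 3, Central 3, Coastal 6, North 24, West 4.
Central drops from 4 to 3.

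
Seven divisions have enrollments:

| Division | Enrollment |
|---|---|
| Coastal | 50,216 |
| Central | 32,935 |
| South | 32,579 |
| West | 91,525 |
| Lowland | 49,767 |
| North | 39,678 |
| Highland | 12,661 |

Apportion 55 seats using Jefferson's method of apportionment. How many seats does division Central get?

Standard divisor 309361/55 ≈ 5624.745; standard quotas: Coastal 8.928, Central 5.855, South 5.792, West 16.272, Lowland 8.848, North 7.054, Highland 2.251.
Rounding down gives 8, 5, 5, 16, 8, 7, 2 = 51 seats, so the divisor must be adjusted.
With modified divisor 5400: modified quotas Coastal 9.299, Central 6.099, South 6.033, West 16.949, Lowland 9.216, North 7.348, Highland 2.345.
Rounding down: Coastal 9, Central 6, South 6, West 16, Lowland 9, North 7, Highland 2 (total 55).
Central receives 6.

6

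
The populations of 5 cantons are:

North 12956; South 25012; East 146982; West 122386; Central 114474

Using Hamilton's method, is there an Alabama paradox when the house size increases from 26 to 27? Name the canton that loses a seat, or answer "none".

At 26 seats: North 1, South 1, East 9, West 8, Central 7.
At 27 seats: North 1, South 2, East 9, West 8, Central 7.
No canton's allocation decreased.

none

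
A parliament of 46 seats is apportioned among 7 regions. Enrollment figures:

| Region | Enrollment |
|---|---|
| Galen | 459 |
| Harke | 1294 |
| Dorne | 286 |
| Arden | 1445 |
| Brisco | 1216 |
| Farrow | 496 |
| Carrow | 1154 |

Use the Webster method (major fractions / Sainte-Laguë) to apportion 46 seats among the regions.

Standard divisor 6350/46 ≈ 138.043; standard quotas: Galen 3.325, Harke 9.374, Dorne 2.072, Arden 10.468, Brisco 8.809, Farrow 3.593, Carrow 8.360.
Rounding to the nearest integer gives 3, 9, 2, 10, 9, 4, 8 = 45 seats, so the divisor must be adjusted.
With modified divisor 137: modified quotas Galen 3.350, Harke 9.445, Dorne 2.088, Arden 10.547, Brisco 8.876, Farrow 3.620, Carrow 8.423.
Rounding to the nearest integer: Galen 3, Harke 9, Dorne 2, Arden 11, Brisco 9, Farrow 4, Carrow 8 (total 46).

Galen 3, Harke 9, Dorne 2, Arden 11, Brisco 9, Farrow 4, Carrow 8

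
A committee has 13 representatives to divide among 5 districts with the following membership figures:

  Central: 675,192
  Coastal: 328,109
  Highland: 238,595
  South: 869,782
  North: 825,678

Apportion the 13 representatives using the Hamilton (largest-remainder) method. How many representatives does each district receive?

The standard divisor is 2937356/13 ≈ 225950.462.
Standard quotas: Central 2.9882, Coastal 1.4521, Highland 1.0560, South 3.8494, North 3.6542.
Lower quotas: Central 2, Coastal 1, Highland 1, South 3, North 3 (sum 10, leaving 3 seats).
Remainders in descending order: Central 0.9882, South 0.8494, North 0.6542, Coastal 0.4521, Highland 0.0560.
Largest remainders: Central, South, North receive the extra seats.

Central=3; Coastal=1; Highland=1; South=4; North=4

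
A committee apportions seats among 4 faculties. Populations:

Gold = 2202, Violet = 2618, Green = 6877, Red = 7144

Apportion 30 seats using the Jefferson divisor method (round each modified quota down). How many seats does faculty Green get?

Standard divisor 18841/30 ≈ 628.033; standard quotas: Gold 3.506, Violet 4.169, Green 10.950, Red 11.375.
Rounding down gives 3, 4, 10, 11 = 28 seats, so the divisor must be adjusted.
With modified divisor 580: modified quotas Gold 3.797, Violet 4.514, Green 11.857, Red 12.317.
Rounding down: Gold 3, Violet 4, Green 11, Red 12 (total 30).
Green receives 11.

11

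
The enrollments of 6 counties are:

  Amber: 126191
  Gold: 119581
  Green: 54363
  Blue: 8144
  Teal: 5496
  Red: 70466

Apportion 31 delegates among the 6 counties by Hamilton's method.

Amber 10, Gold 10, Green 4, Blue 1, Teal 0, Red 6

Total 384241; standard divisor 384241/31 ≈ 12394.871.
Standard quotas: Amber 10.1809, Gold 9.6476, Green 4.3859, Blue 0.6570, Teal 0.4434, Red 5.6851.
Lower quotas: Amber 10, Gold 9, Green 4, Blue 0, Teal 0, Red 5 (sum 28, leaving 3 seats).
Remainders in descending order: Red 0.6851, Blue 0.6570, Gold 0.6476, Teal 0.4434, Green 0.3859, Amber 0.1809.
Largest remainders: Red, Blue, Gold receive the extra seats.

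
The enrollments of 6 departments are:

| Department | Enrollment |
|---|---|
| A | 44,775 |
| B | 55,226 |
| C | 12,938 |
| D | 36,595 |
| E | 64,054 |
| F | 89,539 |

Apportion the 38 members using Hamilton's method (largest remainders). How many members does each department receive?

A 6; B 7; C 2; D 4; E 8; F 11

Standard divisor: 303127 ÷ 38 ≈ 7977.026.
Standard quotas: A 5.6130, B 6.9231, C 1.6219, D 4.5875, E 8.0298, F 11.2246.
Lower quotas: A 5, B 6, C 1, D 4, E 8, F 11 (sum 35, leaving 3 seats).
Remainders in descending order: B 0.9231, C 0.6219, A 0.6130, D 0.5875, F 0.2246, E 0.0298.
Largest remainders: B, C, A receive the extra seats.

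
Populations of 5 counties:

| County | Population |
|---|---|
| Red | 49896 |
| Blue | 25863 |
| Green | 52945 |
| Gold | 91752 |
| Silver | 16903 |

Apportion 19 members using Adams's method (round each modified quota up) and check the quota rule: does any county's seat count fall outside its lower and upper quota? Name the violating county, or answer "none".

none

Standard quotas: Red 3.994, Blue 2.070, Green 4.238, Gold 7.345, Silver 1.353.
Adams allocation: Red 4, Blue 2, Green 4, Gold 7, Silver 2.
Every allocation lies between the lower and upper quota.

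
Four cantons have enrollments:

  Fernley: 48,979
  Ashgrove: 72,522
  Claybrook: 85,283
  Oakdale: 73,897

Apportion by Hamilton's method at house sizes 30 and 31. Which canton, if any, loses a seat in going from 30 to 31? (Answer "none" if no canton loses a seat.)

At 30 seats: Fernley 5, Ashgrove 8, Claybrook 9, Oakdale 8.
At 31 seats: Fernley 5, Ashgrove 8, Claybrook 10, Oakdale 8.
No canton's allocation decreased.

none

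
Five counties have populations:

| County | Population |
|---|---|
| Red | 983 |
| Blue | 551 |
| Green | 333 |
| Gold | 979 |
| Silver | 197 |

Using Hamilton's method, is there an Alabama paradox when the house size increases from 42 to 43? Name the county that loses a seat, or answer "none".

Green

At 42 seats: Red 13, Blue 8, Green 5, Gold 13, Silver 3.
At 43 seats: Red 14, Blue 8, Green 4, Gold 14, Silver 3.
Green drops from 5 to 4.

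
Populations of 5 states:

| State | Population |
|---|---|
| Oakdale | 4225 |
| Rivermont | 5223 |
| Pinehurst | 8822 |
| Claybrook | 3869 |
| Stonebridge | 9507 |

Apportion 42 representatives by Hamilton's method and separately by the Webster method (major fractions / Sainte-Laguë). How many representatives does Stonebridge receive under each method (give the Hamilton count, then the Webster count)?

Hamilton: Oakdale 5, Rivermont 7, Pinehurst 12, Claybrook 5, Stonebridge 13.
Webster: Oakdale 6, Rivermont 7, Pinehurst 12, Claybrook 5, Stonebridge 12.
Stonebridge gets 13 under Hamilton and 12 under Webster.

13 and 12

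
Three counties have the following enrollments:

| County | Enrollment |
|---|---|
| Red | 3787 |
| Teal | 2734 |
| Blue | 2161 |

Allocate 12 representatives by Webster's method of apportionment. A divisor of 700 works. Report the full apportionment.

Red 5, Teal 4, Blue 3

With modified divisor 700: modified quotas Red 5.410, Teal 3.906, Blue 3.087.
Rounding to the nearest integer: Red 5, Teal 4, Blue 3 (total 12).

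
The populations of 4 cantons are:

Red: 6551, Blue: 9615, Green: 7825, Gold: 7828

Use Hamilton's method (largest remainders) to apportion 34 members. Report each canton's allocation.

Red=7; Blue=10; Green=8; Gold=9

Standard divisor: 31819 ÷ 34 ≈ 935.853.
Standard quotas: Red 7.0000, Blue 10.2741, Green 8.3614, Gold 8.3646.
Lower quotas: Red 7, Blue 10, Green 8, Gold 8 (sum 33, leaving 1 seat).
Remainders in descending order: Gold 0.3646, Green 0.3614, Blue 0.2741, Red 0.0000.
The surplus seat goes to Gold.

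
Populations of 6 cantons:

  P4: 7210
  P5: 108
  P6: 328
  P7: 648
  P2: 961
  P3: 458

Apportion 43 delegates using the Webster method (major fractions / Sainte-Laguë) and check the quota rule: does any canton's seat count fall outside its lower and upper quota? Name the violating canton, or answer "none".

P4

Standard quotas: P4 31.919, P5 0.478, P6 1.452, P7 2.869, P2 4.254, P3 2.028.
Webster allocation: P4 33, P5 0, P6 1, P7 3, P2 4, P3 2.
P4 has quota 31.919 (lower 31, upper 32) but receives 33 — outside the quota interval.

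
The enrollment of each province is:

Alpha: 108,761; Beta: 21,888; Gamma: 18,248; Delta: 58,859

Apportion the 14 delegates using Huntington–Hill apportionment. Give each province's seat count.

With divisor 15005: modified quotas Alpha 7.248, Beta 1.459, Gamma 1.216, Delta 3.923.
Geometric-mean thresholds: Alpha √(7·8)=7.483, Beta √(1·2)=1.414, Gamma √(1·2)=1.414, Delta √(3·4)=3.464.
Each quota rounded against its threshold gives Alpha 7, Beta 2, Gamma 1, Delta 4 (total 14).

Alpha 7, Beta 2, Gamma 1, Delta 4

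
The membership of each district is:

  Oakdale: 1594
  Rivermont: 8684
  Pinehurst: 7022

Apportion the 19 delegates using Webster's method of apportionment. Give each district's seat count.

Oakdale: 2, Rivermont: 9, Pinehurst: 8

Standard divisor 17300/19 ≈ 910.526; standard quotas: Oakdale 1.751, Rivermont 9.537, Pinehurst 7.712.
Rounding to the nearest integer gives 2, 10, 8 = 20 seats, so the divisor must be adjusted.
With modified divisor 930: modified quotas Oakdale 1.714, Rivermont 9.338, Pinehurst 7.551.
Rounding to the nearest integer: Oakdale 2, Rivermont 9, Pinehurst 8 (total 19).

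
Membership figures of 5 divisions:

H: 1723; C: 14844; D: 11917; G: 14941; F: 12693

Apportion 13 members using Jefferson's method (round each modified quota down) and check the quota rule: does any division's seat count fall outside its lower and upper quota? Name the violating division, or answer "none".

none

Standard quotas: H 0.399, C 3.439, D 2.761, G 3.461, F 2.940.
Jefferson allocation: H 0, C 3, D 3, G 4, F 3.
Every allocation lies between the lower and upper quota.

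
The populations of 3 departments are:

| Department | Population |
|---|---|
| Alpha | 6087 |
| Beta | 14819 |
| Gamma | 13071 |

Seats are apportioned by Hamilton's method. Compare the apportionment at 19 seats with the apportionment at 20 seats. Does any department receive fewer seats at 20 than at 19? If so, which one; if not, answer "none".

At 19 seats: Alpha 4, Beta 8, Gamma 7.
At 20 seats: Alpha 3, Beta 9, Gamma 8.
Alpha drops from 4 to 3.

Alpha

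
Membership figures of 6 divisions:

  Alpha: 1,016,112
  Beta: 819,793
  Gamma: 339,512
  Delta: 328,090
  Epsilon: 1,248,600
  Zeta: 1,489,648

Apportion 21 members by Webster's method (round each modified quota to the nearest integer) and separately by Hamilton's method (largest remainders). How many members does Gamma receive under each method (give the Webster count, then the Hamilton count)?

1 and 2

Webster: Alpha 4, Beta 4, Gamma 1, Delta 1, Epsilon 5, Zeta 6.
Hamilton: Alpha 4, Beta 3, Gamma 2, Delta 1, Epsilon 5, Zeta 6.
Gamma gets 1 under Webster and 2 under Hamilton.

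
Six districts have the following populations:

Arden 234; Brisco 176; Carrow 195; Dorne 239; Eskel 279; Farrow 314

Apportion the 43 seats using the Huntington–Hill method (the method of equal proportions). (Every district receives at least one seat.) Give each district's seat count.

With divisor 33: modified quotas Arden 7.091, Brisco 5.333, Carrow 5.909, Dorne 7.242, Eskel 8.455, Farrow 9.515.
Geometric-mean thresholds: Arden √(7·8)=7.483, Brisco √(5·6)=5.477, Carrow √(5·6)=5.477, Dorne √(7·8)=7.483, Eskel √(8·9)=8.485, Farrow √(9·10)=9.487.
Each quota rounded against its threshold gives Arden 7, Brisco 5, Carrow 6, Dorne 7, Eskel 8, Farrow 10 (total 43).

Arden=7, Brisco=5, Carrow=6, Dorne=7, Eskel=8, Farrow=10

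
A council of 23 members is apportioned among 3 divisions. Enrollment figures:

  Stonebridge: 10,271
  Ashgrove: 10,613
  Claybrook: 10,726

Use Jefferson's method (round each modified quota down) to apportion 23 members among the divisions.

Standard divisor 31610/23 ≈ 1374.348; standard quotas: Stonebridge 7.473, Ashgrove 7.722, Claybrook 7.804.
Rounding down gives 7, 7, 7 = 21 seats, so the divisor must be adjusted.
With modified divisor 1300: modified quotas Stonebridge 7.901, Ashgrove 8.164, Claybrook 8.251.
Rounding down: Stonebridge 7, Ashgrove 8, Claybrook 8 (total 23).

Stonebridge 7, Ashgrove 8, Claybrook 8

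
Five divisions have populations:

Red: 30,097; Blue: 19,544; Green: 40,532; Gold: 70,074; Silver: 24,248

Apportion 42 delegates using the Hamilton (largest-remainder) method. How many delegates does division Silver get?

6

The standard divisor is 184495/42 ≈ 4392.738.
Standard quotas: Red 6.8515, Blue 4.4492, Green 9.2270, Gold 15.9522, Silver 5.5200.
Lower quotas: Red 6, Blue 4, Green 9, Gold 15, Silver 5 (sum 39, leaving 3 seats).
Remainders in descending order: Gold 0.9522, Red 0.8515, Silver 0.5200, Blue 0.4492, Green 0.2270.
The surplus seats go to Gold, Red, Silver.
Silver receives 6.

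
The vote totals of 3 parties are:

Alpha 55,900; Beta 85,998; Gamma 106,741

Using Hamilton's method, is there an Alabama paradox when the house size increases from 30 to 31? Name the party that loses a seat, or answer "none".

At 30 seats: Alpha 7, Beta 10, Gamma 13.
At 31 seats: Alpha 7, Beta 11, Gamma 13.
No party's allocation decreased.

none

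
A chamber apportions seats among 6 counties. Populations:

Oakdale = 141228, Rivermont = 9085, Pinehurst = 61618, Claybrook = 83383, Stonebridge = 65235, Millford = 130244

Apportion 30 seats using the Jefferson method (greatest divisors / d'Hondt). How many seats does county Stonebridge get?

Standard divisor 490793/30 ≈ 16359.767; standard quotas: Oakdale 8.633, Rivermont 0.555, Pinehurst 3.766, Claybrook 5.097, Stonebridge 3.988, Millford 7.961.
Rounding down gives 8, 0, 3, 5, 3, 7 = 26 seats, so the divisor must be adjusted.
With modified divisor 14900: modified quotas Oakdale 9.478, Rivermont 0.610, Pinehurst 4.135, Claybrook 5.596, Stonebridge 4.378, Millford 8.741.
Rounding down: Oakdale 9, Rivermont 0, Pinehurst 4, Claybrook 5, Stonebridge 4, Millford 8 (total 30).
Stonebridge receives 4.

4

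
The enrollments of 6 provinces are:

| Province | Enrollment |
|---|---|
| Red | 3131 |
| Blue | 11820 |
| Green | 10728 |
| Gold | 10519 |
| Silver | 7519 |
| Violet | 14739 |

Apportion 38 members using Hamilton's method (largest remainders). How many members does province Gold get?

7

Standard divisor: 58456 ÷ 38 ≈ 1538.316.
Standard quotas: Red 2.0353, Blue 7.6837, Green 6.9739, Gold 6.8380, Silver 4.8878, Violet 9.5813.
Lower quotas: Red 2, Blue 7, Green 6, Gold 6, Silver 4, Violet 9 (sum 34, leaving 4 seats).
Remainders in descending order: Green 0.9739, Silver 0.8878, Gold 0.8380, Blue 0.6837, Violet 0.5813, Red 0.0353.
The surplus seats go to Green, Silver, Gold, Blue.
Gold receives 7.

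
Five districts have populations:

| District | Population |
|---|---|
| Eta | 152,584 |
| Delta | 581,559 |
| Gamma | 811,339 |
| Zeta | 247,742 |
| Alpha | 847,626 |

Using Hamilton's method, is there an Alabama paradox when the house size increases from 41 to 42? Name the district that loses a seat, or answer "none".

At 41 seats: Eta 2, Delta 9, Gamma 13, Zeta 4, Alpha 13.
At 42 seats: Eta 2, Delta 9, Gamma 13, Zeta 4, Alpha 14.
No district's allocation decreased.

none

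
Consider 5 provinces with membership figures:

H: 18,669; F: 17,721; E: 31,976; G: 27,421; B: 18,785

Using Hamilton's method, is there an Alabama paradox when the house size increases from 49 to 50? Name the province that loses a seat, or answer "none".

none

At 49 seats: H 8, F 7, E 14, G 12, B 8.
At 50 seats: H 8, F 8, E 14, G 12, B 8.
No province's allocation decreased.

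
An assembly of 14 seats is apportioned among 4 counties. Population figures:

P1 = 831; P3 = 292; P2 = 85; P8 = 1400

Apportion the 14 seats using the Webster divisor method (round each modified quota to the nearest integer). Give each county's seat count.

P1 4; P3 2; P2 0; P8 8

Standard divisor 2608/14 ≈ 186.286; standard quotas: P1 4.461, P3 1.567, P2 0.456, P8 7.515.
Rounding to the nearest integer gives P1 4, P3 2, P2 0, P8 8 — total 14, matching the house size, so no adjustment is needed.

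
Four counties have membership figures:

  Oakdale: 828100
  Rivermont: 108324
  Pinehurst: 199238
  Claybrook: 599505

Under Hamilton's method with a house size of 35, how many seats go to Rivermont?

Total 1735167; standard divisor 1735167/35 ≈ 49576.2.
Standard quotas: Oakdale 16.7036, Rivermont 2.1850, Pinehurst 4.0188, Claybrook 12.0926.
Lower quotas: Oakdale 16, Rivermont 2, Pinehurst 4, Claybrook 12 (sum 34, leaving 1 seat).
Remainders in descending order: Oakdale 0.7036, Rivermont 0.1850, Claybrook 0.0926, Pinehurst 0.0188.
The surplus seat goes to Oakdale.
Rivermont receives 2.

2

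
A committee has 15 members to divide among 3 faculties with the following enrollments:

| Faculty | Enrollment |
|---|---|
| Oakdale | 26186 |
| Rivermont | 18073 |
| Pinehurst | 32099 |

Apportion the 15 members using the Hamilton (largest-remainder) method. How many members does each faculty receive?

Total 76358; standard divisor 76358/15 ≈ 5090.533.
Standard quotas: Oakdale 5.1441, Rivermont 3.5503, Pinehurst 6.3056.
Lower quotas: Oakdale 5, Rivermont 3, Pinehurst 6 (sum 14, leaving 1 seat).
Remainders in descending order: Rivermont 0.5503, Pinehurst 0.3056, Oakdale 0.1441.
Largest remainder: Rivermont receives the extra seat.

Oakdale 5; Rivermont 4; Pinehurst 6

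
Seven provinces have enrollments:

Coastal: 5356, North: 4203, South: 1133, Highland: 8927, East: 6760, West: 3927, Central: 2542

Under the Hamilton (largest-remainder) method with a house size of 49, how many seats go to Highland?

13

Standard divisor: 32848 ÷ 49 ≈ 670.367.
Standard quotas: Coastal 7.9896, North 6.2697, South 1.6901, Highland 13.3166, East 10.0840, West 5.8580, Central 3.7920.
Lower quotas: Coastal 7, North 6, South 1, Highland 13, East 10, West 5, Central 3 (sum 45, leaving 4 seats).
Remainders in descending order: Coastal 0.9896, West 0.8580, Central 0.7920, South 0.6901, Highland 0.3166, North 0.2697, East 0.0840.
The surplus seats go to Coastal, West, Central, South.
Highland receives 13.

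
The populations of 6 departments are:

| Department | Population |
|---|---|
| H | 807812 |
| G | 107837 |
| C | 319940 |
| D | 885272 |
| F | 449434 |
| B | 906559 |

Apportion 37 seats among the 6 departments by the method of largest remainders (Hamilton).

Total 3476854; standard divisor 3476854/37 ≈ 93969.027.
Standard quotas: H 8.5966, G 1.1476, C 3.4047, D 9.4209, F 4.7828, B 9.6474.
Lower quotas: H 8, G 1, C 3, D 9, F 4, B 9 (sum 34, leaving 3 seats).
Remainders in descending order: F 0.7828, B 0.6474, H 0.5966, D 0.4209, C 0.4047, G 0.1476.
The surplus seats go to F, B, H.

H: 9, G: 1, C: 3, D: 9, F: 5, B: 10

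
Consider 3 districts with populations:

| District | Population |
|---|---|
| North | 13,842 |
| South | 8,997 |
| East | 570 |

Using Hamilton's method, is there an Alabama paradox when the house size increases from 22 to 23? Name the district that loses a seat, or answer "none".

At 22 seats: North 13, South 8, East 1.
At 23 seats: North 14, South 9, East 0.
East drops from 1 to 0.

East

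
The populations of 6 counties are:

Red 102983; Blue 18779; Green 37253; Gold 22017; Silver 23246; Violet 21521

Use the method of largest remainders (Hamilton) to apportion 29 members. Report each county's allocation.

The standard divisor is 225799/29 ≈ 7786.172.
Standard quotas: Red 13.2264, Blue 2.4118, Green 4.7845, Gold 2.8277, Silver 2.9855, Violet 2.7640.
Lower quotas: Red 13, Blue 2, Green 4, Gold 2, Silver 2, Violet 2 (sum 25, leaving 4 seats).
Remainders in descending order: Silver 0.9855, Gold 0.8277, Green 0.7845, Violet 0.7640, Blue 0.4118, Red 0.2264.
Largest remainders: Silver, Gold, Green, Violet receive the extra seats.

Red=13; Blue=2; Green=5; Gold=3; Silver=3; Violet=3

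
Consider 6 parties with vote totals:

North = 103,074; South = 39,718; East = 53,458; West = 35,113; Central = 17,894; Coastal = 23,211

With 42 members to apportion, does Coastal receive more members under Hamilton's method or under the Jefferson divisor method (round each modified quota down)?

Hamilton: North 16, South 6, East 8, West 5, Central 3, Coastal 4.
Jefferson: North 17, South 6, East 8, West 5, Central 3, Coastal 3.
Coastal gets 4 under Hamilton and 3 under Jefferson.

Hamilton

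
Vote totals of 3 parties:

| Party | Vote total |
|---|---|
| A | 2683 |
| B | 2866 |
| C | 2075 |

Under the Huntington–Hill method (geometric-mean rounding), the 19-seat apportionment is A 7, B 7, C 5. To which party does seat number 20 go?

Priority for the next seat is population ÷ (√(s·(s+1))).
Priorities: A 358.531, B 382.985, C 378.841.
Highest priority: B.

B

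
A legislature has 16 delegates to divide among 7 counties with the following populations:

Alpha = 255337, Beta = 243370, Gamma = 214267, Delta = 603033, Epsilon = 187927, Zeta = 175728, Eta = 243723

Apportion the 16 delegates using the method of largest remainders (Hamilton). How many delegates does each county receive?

Standard divisor: 1923385 ÷ 16 ≈ 120211.562.
Standard quotas: Alpha 2.1241, Beta 2.0245, Gamma 1.7824, Delta 5.0164, Epsilon 1.5633, Zeta 1.4618, Eta 2.0275.
Lower quotas: Alpha 2, Beta 2, Gamma 1, Delta 5, Epsilon 1, Zeta 1, Eta 2 (sum 14, leaving 2 seats).
Remainders in descending order: Gamma 0.7824, Epsilon 0.5633, Zeta 0.4618, Alpha 0.1241, Eta 0.0275, Beta 0.0245, Delta 0.0164.
Largest remainders: Gamma, Epsilon receive the extra seats.

Alpha 2, Beta 2, Gamma 2, Delta 5, Epsilon 2, Zeta 1, Eta 2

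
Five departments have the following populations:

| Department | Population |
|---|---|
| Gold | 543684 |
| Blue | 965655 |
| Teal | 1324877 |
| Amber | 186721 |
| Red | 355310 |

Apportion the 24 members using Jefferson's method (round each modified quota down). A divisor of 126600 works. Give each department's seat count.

With modified divisor 126600: modified quotas Gold 4.295, Blue 7.628, Teal 10.465, Amber 1.475, Red 2.807.
Rounding down: Gold 4, Blue 7, Teal 10, Amber 1, Red 2 (total 24).

Gold=4, Blue=7, Teal=10, Amber=1, Red=2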